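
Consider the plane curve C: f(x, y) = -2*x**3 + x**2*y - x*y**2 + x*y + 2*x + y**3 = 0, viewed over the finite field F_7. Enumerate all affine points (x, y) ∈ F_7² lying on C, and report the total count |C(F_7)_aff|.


Affine F_7-points: {(0, 0), (1, 0), (1, 4), (2, 1), (2, 2), (2, 6), (3, 2), (5, 3), (6, 0), (6, 6)}; count = 10.

For each of the 49 pairs (x, y) ∈ F_7², evaluate f(x, y) mod 7. Record the zeros.
  x = 0: [0↦0, 1↦1, 2↦1, 3↦6, 4↦1, 5↦6, 6↦6]  zeros at y ∈ {0}
  x = 1: [0↦0, 1↦2, 2↦1, 3↦3, 4↦0, 5↦5, 6↦3]  zeros at y ∈ {0, 4}
  x = 2: [0↦2, 1↦0, 2↦0, 3↦1, 4↦2, 5↦2, 6↦0]  zeros at y ∈ {1, 2, 6}
  x = 3: [0↦1, 1↦4, 2↦0, 3↦2, 4↦2, 5↦6, 6↦6]  zeros at y ∈ {2}
  x = 4: [0↦6, 1↦2, 2↦3, 3↦1, 4↦2, 5↦5, 6↦2]  zeros at y ∈ ∅
  x = 5: [0↦5, 1↦3, 2↦4, 3↦0, 4↦4, 5↦1, 6↦4]  zeros at y ∈ {3}
  x = 6: [0↦0, 1↦2, 2↦5, 3↦1, 4↦3, 5↦3, 6↦0]  zeros at y ∈ {0, 6}
Collecting zeros: affine points = {(0, 0), (1, 0), (1, 4), (2, 1), (2, 2), (2, 6), (3, 2), (5, 3), (6, 0), (6, 6)}.
Total count |C(F_7)_aff| = 10.


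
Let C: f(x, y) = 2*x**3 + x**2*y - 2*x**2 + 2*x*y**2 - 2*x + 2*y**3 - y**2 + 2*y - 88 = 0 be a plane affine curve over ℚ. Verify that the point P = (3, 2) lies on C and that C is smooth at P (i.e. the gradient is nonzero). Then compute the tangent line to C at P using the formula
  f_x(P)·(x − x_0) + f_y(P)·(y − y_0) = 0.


Tangent line at P: 60*x + 55*y - 290 = 0.

Step 1: f(3, 2) = 0, so P lies on C.
Step 2: partial derivatives
  f_x(x, y) = 6*x**2 + 2*x*y - 4*x + 2*y**2 - 2, f_y(x, y) = x**2 + 4*x*y + 6*y**2 - 2*y + 2.
  f_x(P) = 60, f_y(P) = 55 (gradient nonzero, so P is smooth).
Step 3: tangent line at P: 60·(x − 3) + 55·(y − 2) = 0.
Expanding: 60*x + 55*y - 290 = 0.


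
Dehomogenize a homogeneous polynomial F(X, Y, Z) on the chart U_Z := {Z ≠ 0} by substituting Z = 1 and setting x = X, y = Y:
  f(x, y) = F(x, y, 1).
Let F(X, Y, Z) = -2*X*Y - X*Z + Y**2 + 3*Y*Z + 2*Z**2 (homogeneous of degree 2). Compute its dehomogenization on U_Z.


f(x, y) = -2*x*y - x + y**2 + 3*y + 2

On U_Z we set Z = 1. Each monomial c·X^i·Y^j·Z^k in F becomes c·x^i·y^j·1^k = c·x^i·y^j.
Substituting Z = 1: F(X, Y, 1) = -2*x*y - x + y**2 + 3*y + 2.
Note: deg(f) ≤ deg(F) = 2; strict inequality happens when F is divisible by Z (lost terms).


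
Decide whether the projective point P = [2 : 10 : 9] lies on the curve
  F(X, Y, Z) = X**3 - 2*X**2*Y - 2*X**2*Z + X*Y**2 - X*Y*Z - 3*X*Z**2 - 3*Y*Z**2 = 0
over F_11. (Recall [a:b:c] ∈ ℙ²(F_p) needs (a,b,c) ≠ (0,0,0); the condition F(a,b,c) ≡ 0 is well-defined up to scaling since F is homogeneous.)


F(2,10,9) ≡ 7 (mod 11); P is NOT on the curve.

Evaluate F(2, 10, 9) term-by-term (mod 11).
  X**3 ↦ 1·8·1·1 = 8
  -2*X**2*Y ↦ -2·4·10·1 = -80
  -2*X**2*Z ↦ -2·4·1·9 = -72
  X*Y**2 ↦ 1·2·100·1 = 200
  -X*Y*Z ↦ -1·2·10·9 = -180
  -3*X*Z**2 ↦ -3·2·1·81 = -486
  -3*Y*Z**2 ↦ -3·1·10·81 = -2430
Sum: F(2, 10, 9) = (8) + (-80) + (-72) + (200) + (-180) + (-486) + (-2430) = -3040.
Reducing mod 11: -3040 ≡ 7 (mod 11).
Since F(a, b, c) ≡ 7 ≠ 0 (mod 11), P does NOT lie on the curve.


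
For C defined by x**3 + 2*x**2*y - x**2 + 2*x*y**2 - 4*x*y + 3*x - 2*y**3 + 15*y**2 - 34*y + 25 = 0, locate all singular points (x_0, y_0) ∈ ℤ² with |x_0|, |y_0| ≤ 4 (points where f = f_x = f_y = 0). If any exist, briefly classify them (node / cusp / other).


Singular points: {(-1, 2)}; classification: cusp.

Compute partial derivatives:
  f_x = 3*x**2 + 4*x*y - 2*x + 2*y**2 - 4*y + 3.
  f_y = 2*x**2 + 4*x*y - 4*x - 6*y**2 + 30*y - 34.
Scan x_0 ∈ {−4, ..., 4}. For each x_0, f_y(x_0, y) is a polynomial in y; find its integer roots y ∈ {−4, ..., 4}, then test f_x and f at those candidates.
  x = -4: f_y(-4, y) = -6*y**2 + 14*y + 14; no integer root y with |y| ≤ 4.
  x = -3: f_y(-3, y) = -6*y**2 + 18*y - 4; no integer root y with |y| ≤ 4.
  x = -2: f_y(-2, y) = -6*y**2 + 22*y - 18; no integer root y with |y| ≤ 4.
  x = -1: f_y(-1, y) = -6*y**2 + 26*y - 28; vanishes at y ∈ {2}. (-1, 2): f_x = 0, f = 0 — SINGULAR.
  x = 0: f_y(0, y) = -6*y**2 + 30*y - 34; no integer root y with |y| ≤ 4.
  x = 1: f_y(1, y) = -6*y**2 + 34*y - 36; no integer root y with |y| ≤ 4.
  x = 2: f_y(2, y) = -6*y**2 + 38*y - 34; no integer root y with |y| ≤ 4.
  x = 3: f_y(3, y) = -6*y**2 + 42*y - 28; no integer root y with |y| ≤ 4.
  x = 4: f_y(4, y) = -6*y**2 + 46*y - 18; no integer root y with |y| ≤ 4.
Only singular point on the grid: (-1, 2).
Classify: substitute x = -1 + u, y = 2 + v and expand: f = u**3 + 2*u**2*v + 2*u*v**2 - 2*v**3 + v**2.
No constant or linear terms (consistent with a singular point). Quadratic part: v**2. Cubic part: u**3 + 2*u**2*v + 2*u*v**2 - 2*v**3.
The quadratic part v**2 is a perfect square, so there is a single (double) tangent line v = 0, i.e. y = 2. Restricting the cubic part to that line (v = 0) leaves u**3 ≠ 0, so f is not divisible by v and the branch is v² ≈ -u**3 to lowest order — this is a cusp.
Classification: cusp.


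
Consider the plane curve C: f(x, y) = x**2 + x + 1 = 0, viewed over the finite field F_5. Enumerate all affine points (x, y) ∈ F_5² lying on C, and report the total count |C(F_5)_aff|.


Affine F_5-points: ∅; count = 0.

For each of the 25 pairs (x, y) ∈ F_5², evaluate f(x, y) mod 5. Record the zeros.
  x = 0: [0↦1, 1↦1, 2↦1, 3↦1, 4↦1]  zeros at y ∈ ∅
  x = 1: [0↦3, 1↦3, 2↦3, 3↦3, 4↦3]  zeros at y ∈ ∅
  x = 2: [0↦2, 1↦2, 2↦2, 3↦2, 4↦2]  zeros at y ∈ ∅
  x = 3: [0↦3, 1↦3, 2↦3, 3↦3, 4↦3]  zeros at y ∈ ∅
  x = 4: [0↦1, 1↦1, 2↦1, 3↦1, 4↦1]  zeros at y ∈ ∅
Collecting zeros: affine points = ∅.
Total count |C(F_5)_aff| = 0.


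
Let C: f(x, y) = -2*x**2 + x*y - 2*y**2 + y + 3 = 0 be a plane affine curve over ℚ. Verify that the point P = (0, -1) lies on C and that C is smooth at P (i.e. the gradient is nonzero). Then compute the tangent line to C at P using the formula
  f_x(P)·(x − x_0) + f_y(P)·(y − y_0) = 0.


Tangent line at P: -x + 5*y + 5 = 0.

Step 1: f(0, -1) = 0, so P lies on C.
Step 2: partial derivatives
  f_x(x, y) = -4*x + y, f_y(x, y) = x - 4*y + 1.
  f_x(P) = -1, f_y(P) = 5 (gradient nonzero, so P is smooth).
Step 3: tangent line at P: -1·(x − 0) + 5·(y − -1) = 0.
Expanding: -x + 5*y + 5 = 0.


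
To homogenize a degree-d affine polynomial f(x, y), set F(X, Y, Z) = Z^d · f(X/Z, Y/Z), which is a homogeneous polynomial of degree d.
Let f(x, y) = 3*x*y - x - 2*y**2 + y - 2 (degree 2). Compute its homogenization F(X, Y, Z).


F(X, Y, Z) = 3*X*Y - X*Z - 2*Y**2 + Y*Z - 2*Z**2

deg(f) = 2.
Substitute x = X/Z, y = Y/Z into f, then multiply by Z^2.
  monomial 3·x^1·y^1 ↦ 3·X^1·Y^1·Z^0.
  monomial -1·x^1·y^0 ↦ -1·X^1·Y^0·Z^1.
  monomial -2·x^0·y^2 ↦ -2·X^0·Y^2·Z^0.
  monomial 1·x^0·y^1 ↦ 1·X^0·Y^1·Z^1.
  monomial -2·x^0·y^0 ↦ -2·X^0·Y^0·Z^2.
Collecting: F(X, Y, Z) = 3*X*Y - X*Z - 2*Y**2 + Y*Z - 2*Z**2.


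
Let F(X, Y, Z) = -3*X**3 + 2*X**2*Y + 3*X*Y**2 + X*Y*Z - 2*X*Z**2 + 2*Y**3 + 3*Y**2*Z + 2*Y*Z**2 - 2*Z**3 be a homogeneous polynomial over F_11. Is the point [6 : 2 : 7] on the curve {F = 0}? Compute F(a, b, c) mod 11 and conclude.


F(6,2,7) ≡ 5 (mod 11); P is NOT on the curve.

Evaluate F(6, 2, 7) term-by-term (mod 11).
  -3*X**3 ↦ -3·216·1·1 = -648
  2*X**2*Y ↦ 2·36·2·1 = 144
  3*X*Y**2 ↦ 3·6·4·1 = 72
  X*Y*Z ↦ 1·6·2·7 = 84
  -2*X*Z**2 ↦ -2·6·1·49 = -588
  2*Y**3 ↦ 2·1·8·1 = 16
  3*Y**2*Z ↦ 3·1·4·7 = 84
  2*Y*Z**2 ↦ 2·1·2·49 = 196
  -2*Z**3 ↦ -2·1·1·343 = -686
Sum: F(6, 2, 7) = (-648) + (144) + (72) + (84) + (-588) + (16) + (84) + (196) + (-686) = -1326.
Reducing mod 11: -1326 ≡ 5 (mod 11).
Since F(a, b, c) ≡ 5 ≠ 0 (mod 11), P does NOT lie on the curve.


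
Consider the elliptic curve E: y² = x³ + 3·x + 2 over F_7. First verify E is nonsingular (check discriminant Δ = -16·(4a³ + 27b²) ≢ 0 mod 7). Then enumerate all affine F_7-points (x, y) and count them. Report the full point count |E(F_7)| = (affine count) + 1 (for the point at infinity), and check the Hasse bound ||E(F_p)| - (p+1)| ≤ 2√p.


Affine points = {(0, 3), (0, 4), (2, 3), (2, 4), (4, 1), (4, 6), (5, 3), (5, 4)}; affine count = 8; |E(F_7)| = 9.

Discriminant check: Δ ∝ 4a³ + 27b² = 4·3³ + 27·2² = 4·27 + 27·4 ≡ 6 (mod 7). Nonzero ⇒ E is nonsingular.
For each x ∈ F_7, compute rhs = x³ + 3·x + 2 mod 7, then count y ∈ F_7 with y² ≡ rhs.
  x = 0: rhs = 2, matching y values: 3, 4 (2 points).
  x = 1: rhs = 6, matching y values: none (0 points).
  x = 2: rhs = 2, matching y values: 3, 4 (2 points).
  x = 3: rhs = 3, matching y values: none (0 points).
  x = 4: rhs = 1, matching y values: 1, 6 (2 points).
  x = 5: rhs = 2, matching y values: 3, 4 (2 points).
  x = 6: rhs = 5, matching y values: none (0 points).
Total affine count: 8.
Full point count |E(F_7)| = 8 + 1 = 9.
Hasse bound: |9 − (7+1)| = |1| = 1 ≤ 2√7 ≈ 5.2915 ✓.


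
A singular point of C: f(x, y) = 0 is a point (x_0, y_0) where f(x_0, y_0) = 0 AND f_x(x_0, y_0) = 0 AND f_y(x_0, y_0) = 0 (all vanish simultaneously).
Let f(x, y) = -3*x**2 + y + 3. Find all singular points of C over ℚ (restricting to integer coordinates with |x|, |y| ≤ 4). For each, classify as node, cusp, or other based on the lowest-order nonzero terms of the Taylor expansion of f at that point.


No singular points in the scanned grid; C is smooth there.

Compute partial derivatives:
  f_x = -6*x.
  f_y = 1.
f_y = 1 is a nonzero constant, so f_y never vanishes: no point (x, y) can satisfy f = f_x = f_y = 0. In particular no (x, y) ∈ {−4, ..., 4}² is singular; the curve is smooth.


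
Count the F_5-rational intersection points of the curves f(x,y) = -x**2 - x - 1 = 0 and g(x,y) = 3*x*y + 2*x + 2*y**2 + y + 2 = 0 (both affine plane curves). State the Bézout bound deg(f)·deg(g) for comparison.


Common zeros: ∅; count = 0; Bézout bound = 4.

deg(f) = 2, deg(g) = 2, so Bézout bound = 4.
Scan x ∈ F_5. For each x, list the y ∈ F_5 with f(x, y) ≡ 0 and those with g(x, y) ≡ 0 (mod 5); the common zeros in that column are the intersection.
  x = 0: f ≡ 0 at y ∈ ∅; g ≡ 0 at y ∈ {1}; common: ∅.
  x = 1: f ≡ 0 at y ∈ ∅; g ≡ 0 at y ∈ {1, 2}; common: ∅.
  x = 2: f ≡ 0 at y ∈ ∅; g ≡ 0 at y ∈ {1, 3}; common: ∅.
  x = 3: f ≡ 0 at y ∈ ∅; g ≡ 0 at y ∈ {1, 4}; common: ∅.
  x = 4: f ≡ 0 at y ∈ ∅; g ≡ 0 at y ∈ {0, 1}; common: ∅.
Collecting: common zeros = ∅, so the count is 0.
Comparison with the Bézout bound: 0 ≤ 4 = deg(f)·deg(g), as expected for curves with no common component (the affine F_5-count falls short of the bound because intersections may lie at infinity, over extension fields, or carry multiplicity).


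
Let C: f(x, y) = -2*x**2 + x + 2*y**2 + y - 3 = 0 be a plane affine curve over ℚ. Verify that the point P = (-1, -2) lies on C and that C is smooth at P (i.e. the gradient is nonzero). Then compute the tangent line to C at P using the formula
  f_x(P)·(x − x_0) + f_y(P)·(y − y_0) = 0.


Tangent line at P: 5*x - 7*y - 9 = 0.

Step 1: f(-1, -2) = 0, so P lies on C.
Step 2: partial derivatives
  f_x(x, y) = 1 - 4*x, f_y(x, y) = 4*y + 1.
  f_x(P) = 5, f_y(P) = -7 (gradient nonzero, so P is smooth).
Step 3: tangent line at P: 5·(x − -1) + -7·(y − -2) = 0.
Expanding: 5*x - 7*y - 9 = 0.


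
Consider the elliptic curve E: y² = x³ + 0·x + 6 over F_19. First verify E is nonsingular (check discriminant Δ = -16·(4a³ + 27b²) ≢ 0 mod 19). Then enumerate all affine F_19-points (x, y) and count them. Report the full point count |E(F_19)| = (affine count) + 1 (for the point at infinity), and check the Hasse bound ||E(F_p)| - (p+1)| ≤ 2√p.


Affine points = {(0, 5), (0, 14), (1, 8), (1, 11), (5, 6), (5, 13), (7, 8), (7, 11), (8, 9), (8, 10), (11, 8), (11, 11), (12, 9), (12, 10), (16, 6), (16, 13), (17, 6), (17, 13), (18, 9), (18, 10)}; affine count = 20; |E(F_19)| = 21.

Discriminant check: Δ ∝ 4a³ + 27b² = 4·0³ + 27·6² = 4·0 + 27·36 ≡ 3 (mod 19). Nonzero ⇒ E is nonsingular.
For each x ∈ F_19, compute rhs = x³ + 0·x + 6 mod 19, then count y ∈ F_19 with y² ≡ rhs.
  x = 0: rhs = 6, matching y values: 5, 14 (2 points).
  x = 1: rhs = 7, matching y values: 8, 11 (2 points).
  x = 2: rhs = 14, matching y values: none (0 points).
  x = 3: rhs = 14, matching y values: none (0 points).
  x = 4: rhs = 13, matching y values: none (0 points).
  x = 5: rhs = 17, matching y values: 6, 13 (2 points).
  x = 6: rhs = 13, matching y values: none (0 points).
  x = 7: rhs = 7, matching y values: 8, 11 (2 points).
  x = 8: rhs = 5, matching y values: 9, 10 (2 points).
  x = 9: rhs = 13, matching y values: none (0 points).
  x = 10: rhs = 18, matching y values: none (0 points).
  x = 11: rhs = 7, matching y values: 8, 11 (2 points).
  x = 12: rhs = 5, matching y values: 9, 10 (2 points).
  x = 13: rhs = 18, matching y values: none (0 points).
  x = 14: rhs = 14, matching y values: none (0 points).
  x = 15: rhs = 18, matching y values: none (0 points).
  x = 16: rhs = 17, matching y values: 6, 13 (2 points).
  x = 17: rhs = 17, matching y values: 6, 13 (2 points).
  x = 18: rhs = 5, matching y values: 9, 10 (2 points).
Total affine count: 20.
Full point count |E(F_19)| = 20 + 1 = 21.
Hasse bound: |21 − (19+1)| = |1| = 1 ≤ 2√19 ≈ 8.7178 ✓.


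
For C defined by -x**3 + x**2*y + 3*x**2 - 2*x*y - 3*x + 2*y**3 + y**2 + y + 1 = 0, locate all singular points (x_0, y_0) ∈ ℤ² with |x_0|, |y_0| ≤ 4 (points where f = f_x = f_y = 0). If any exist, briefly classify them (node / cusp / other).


Singular points: {(1, 0)}; classification: cusp.

Compute partial derivatives:
  f_x = -3*x**2 + 2*x*y + 6*x - 2*y - 3.
  f_y = x**2 - 2*x + 6*y**2 + 2*y + 1.
Scan x_0 ∈ {−4, ..., 4}. For each x_0, f_y(x_0, y) is a polynomial in y; find its integer roots y ∈ {−4, ..., 4}, then test f_x and f at those candidates.
  x = -4: f_y(-4, y) = 6*y**2 + 2*y + 25; no integer root y with |y| ≤ 4.
  x = -3: f_y(-3, y) = 6*y**2 + 2*y + 16; no integer root y with |y| ≤ 4.
  x = -2: f_y(-2, y) = 6*y**2 + 2*y + 9; no integer root y with |y| ≤ 4.
  x = -1: f_y(-1, y) = 6*y**2 + 2*y + 4; no integer root y with |y| ≤ 4.
  x = 0: f_y(0, y) = 6*y**2 + 2*y + 1; no integer root y with |y| ≤ 4.
  x = 1: f_y(1, y) = 6*y**2 + 2*y; vanishes at y ∈ {0}. (1, 0): f_x = 0, f = 0 — SINGULAR.
  x = 2: f_y(2, y) = 6*y**2 + 2*y + 1; no integer root y with |y| ≤ 4.
  x = 3: f_y(3, y) = 6*y**2 + 2*y + 4; no integer root y with |y| ≤ 4.
  x = 4: f_y(4, y) = 6*y**2 + 2*y + 9; no integer root y with |y| ≤ 4.
Only singular point on the grid: (1, 0).
Classify: substitute x = 1 + u, y = 0 + v and expand: f = -u**3 + u**2*v + 2*v**3 + v**2.
No constant or linear terms (consistent with a singular point). Quadratic part: v**2. Cubic part: -u**3 + u**2*v + 2*v**3.
The quadratic part v**2 is a perfect square, so there is a single (double) tangent line v = 0, i.e. y = 0. Restricting the cubic part to that line (v = 0) leaves -u**3 ≠ 0, so f is not divisible by v and the branch is v² ≈ u**3 to lowest order — this is a cusp.
Classification: cusp.


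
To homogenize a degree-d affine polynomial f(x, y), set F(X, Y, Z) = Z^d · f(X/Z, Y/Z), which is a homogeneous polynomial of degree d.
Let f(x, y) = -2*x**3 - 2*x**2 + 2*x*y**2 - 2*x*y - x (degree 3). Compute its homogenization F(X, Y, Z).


F(X, Y, Z) = -2*X**3 - 2*X**2*Z + 2*X*Y**2 - 2*X*Y*Z - X*Z**2

deg(f) = 3.
Substitute x = X/Z, y = Y/Z into f, then multiply by Z^3.
  monomial -2·x^3·y^0 ↦ -2·X^3·Y^0·Z^0.
  monomial -2·x^2·y^0 ↦ -2·X^2·Y^0·Z^1.
  monomial 2·x^1·y^2 ↦ 2·X^1·Y^2·Z^0.
  monomial -2·x^1·y^1 ↦ -2·X^1·Y^1·Z^1.
  monomial -1·x^1·y^0 ↦ -1·X^1·Y^0·Z^2.
Collecting: F(X, Y, Z) = -2*X**3 - 2*X**2*Z + 2*X*Y**2 - 2*X*Y*Z - X*Z**2.


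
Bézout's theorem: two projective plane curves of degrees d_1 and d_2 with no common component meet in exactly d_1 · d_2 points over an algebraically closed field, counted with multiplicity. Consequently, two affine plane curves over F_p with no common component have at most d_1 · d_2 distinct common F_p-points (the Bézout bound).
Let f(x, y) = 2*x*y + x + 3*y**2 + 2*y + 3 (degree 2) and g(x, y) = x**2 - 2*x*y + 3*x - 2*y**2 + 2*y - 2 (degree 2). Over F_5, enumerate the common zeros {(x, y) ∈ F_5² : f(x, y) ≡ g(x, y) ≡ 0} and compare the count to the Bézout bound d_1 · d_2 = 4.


Common zeros: {(4, 4)}; count = 1; Bézout bound = 4.

deg(f) = 2, deg(g) = 2, so Bézout bound = 4.
Scan x ∈ F_5. For each x, list the y ∈ F_5 with f(x, y) ≡ 0 and those with g(x, y) ≡ 0 (mod 5); the common zeros in that column are the intersection.
  x = 0: f ≡ 0 at y ∈ ∅; g ≡ 0 at y ∈ ∅; common: ∅.
  x = 1: f ≡ 0 at y ∈ ∅; g ≡ 0 at y ∈ {1, 4}; common: ∅.
  x = 2: f ≡ 0 at y ∈ {0, 3}; g ≡ 0 at y ∈ ∅; common: ∅.
  x = 3: f ≡ 0 at y ∈ ∅; g ≡ 0 at y ∈ {1, 2}; common: ∅.
  x = 4: f ≡ 0 at y ∈ {1, 4}; g ≡ 0 at y ∈ {3, 4}; common: {4}.
Collecting: common zeros = {(4, 4)}, so the count is 1.
Comparison with the Bézout bound: 1 ≤ 4 = deg(f)·deg(g), as expected for curves with no common component (the affine F_5-count falls short of the bound because intersections may lie at infinity, over extension fields, or carry multiplicity).


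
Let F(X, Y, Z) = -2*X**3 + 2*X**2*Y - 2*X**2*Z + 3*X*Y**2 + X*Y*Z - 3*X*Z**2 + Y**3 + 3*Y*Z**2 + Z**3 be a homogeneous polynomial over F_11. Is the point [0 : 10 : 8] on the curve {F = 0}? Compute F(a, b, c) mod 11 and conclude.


F(0,10,8) ≡ 0 (mod 11); P is on the curve.

Evaluate F(0, 10, 8) term-by-term (mod 11).
  -2*X**3 ↦ -2·0·1·1 = 0
  2*X**2*Y ↦ 2·0·10·1 = 0
  -2*X**2*Z ↦ -2·0·1·8 = 0
  3*X*Y**2 ↦ 3·0·100·1 = 0
  X*Y*Z ↦ 1·0·10·8 = 0
  -3*X*Z**2 ↦ -3·0·1·64 = 0
  Y**3 ↦ 1·1·1000·1 = 1000
  3*Y*Z**2 ↦ 3·1·10·64 = 1920
  Z**3 ↦ 1·1·1·512 = 512
Sum: F(0, 10, 8) = (0) + (0) + (0) + (0) + (0) + (0) + (1000) + (1920) + (512) = 3432.
Reducing mod 11: 3432 ≡ 0 (mod 11).
Since F(a, b, c) ≡ 0 (mod 11), P lies on the curve.


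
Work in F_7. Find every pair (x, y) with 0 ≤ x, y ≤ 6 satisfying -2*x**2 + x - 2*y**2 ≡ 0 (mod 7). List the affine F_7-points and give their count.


Affine F_7-points: {(0, 0), (2, 2), (2, 5), (4, 0), (5, 3), (5, 4), (6, 3), (6, 4)}; count = 8.

For each of the 49 pairs (x, y) ∈ F_7², evaluate f(x, y) mod 7. Record the zeros.
  x = 0: [0↦0, 1↦5, 2↦6, 3↦3, 4↦3, 5↦6, 6↦5]  zeros at y ∈ {0}
  x = 1: [0↦6, 1↦4, 2↦5, 3↦2, 4↦2, 5↦5, 6↦4]  zeros at y ∈ ∅
  x = 2: [0↦1, 1↦6, 2↦0, 3↦4, 4↦4, 5↦0, 6↦6]  zeros at y ∈ {2, 5}
  x = 3: [0↦6, 1↦4, 2↦5, 3↦2, 4↦2, 5↦5, 6↦4]  zeros at y ∈ ∅
  x = 4: [0↦0, 1↦5, 2↦6, 3↦3, 4↦3, 5↦6, 6↦5]  zeros at y ∈ {0}
  x = 5: [0↦4, 1↦2, 2↦3, 3↦0, 4↦0, 5↦3, 6↦2]  zeros at y ∈ {3, 4}
  x = 6: [0↦4, 1↦2, 2↦3, 3↦0, 4↦0, 5↦3, 6↦2]  zeros at y ∈ {3, 4}
Collecting zeros: affine points = {(0, 0), (2, 2), (2, 5), (4, 0), (5, 3), (5, 4), (6, 3), (6, 4)}.
Total count |C(F_7)_aff| = 8.


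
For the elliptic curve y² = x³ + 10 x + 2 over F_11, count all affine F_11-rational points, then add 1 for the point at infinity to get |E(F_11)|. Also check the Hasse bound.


Affine points = {(3, 2), (3, 9), (5, 1), (5, 10), (6, 5), (6, 6), (8, 0)}; affine count = 7; |E(F_11)| = 8.

Discriminant check: Δ ∝ 4a³ + 27b² = 4·10³ + 27·2² = 4·1000 + 27·4 ≡ 5 (mod 11). Nonzero ⇒ E is nonsingular.
For each x ∈ F_11, compute rhs = x³ + 10·x + 2 mod 11, then count y ∈ F_11 with y² ≡ rhs.
  x = 0: rhs = 2, matching y values: none (0 points).
  x = 1: rhs = 2, matching y values: none (0 points).
  x = 2: rhs = 8, matching y values: none (0 points).
  x = 3: rhs = 4, matching y values: 2, 9 (2 points).
  x = 4: rhs = 7, matching y values: none (0 points).
  x = 5: rhs = 1, matching y values: 1, 10 (2 points).
  x = 6: rhs = 3, matching y values: 5, 6 (2 points).
  x = 7: rhs = 8, matching y values: none (0 points).
  x = 8: rhs = 0, matching y values: 0 (1 points).
  x = 9: rhs = 7, matching y values: none (0 points).
  x = 10: rhs = 2, matching y values: none (0 points).
Total affine count: 7.
Full point count |E(F_11)| = 7 + 1 = 8.
Hasse bound: |8 − (11+1)| = |-4| = 4 ≤ 2√11 ≈ 6.6332 ✓.


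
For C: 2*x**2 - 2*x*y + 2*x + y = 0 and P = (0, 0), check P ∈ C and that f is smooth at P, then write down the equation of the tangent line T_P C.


Tangent line at P: 2*x + y = 0.

Step 1: f(0, 0) = 0, so P lies on C.
Step 2: partial derivatives
  f_x(x, y) = 4*x - 2*y + 2, f_y(x, y) = 1 - 2*x.
  f_x(P) = 2, f_y(P) = 1 (gradient nonzero, so P is smooth).
Step 3: tangent line at P: 2·(x − 0) + 1·(y − 0) = 0.
Expanding: 2*x + y = 0.


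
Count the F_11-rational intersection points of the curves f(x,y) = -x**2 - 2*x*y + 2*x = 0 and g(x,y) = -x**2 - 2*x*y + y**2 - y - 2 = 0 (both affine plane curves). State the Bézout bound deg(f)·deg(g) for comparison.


Common zeros: {(0, 2), (0, 10), (5, 4)}; count = 3; Bézout bound = 4.

deg(f) = 2, deg(g) = 2, so Bézout bound = 4.
Scan x ∈ F_11. For each x, list the y ∈ F_11 with f(x, y) ≡ 0 and those with g(x, y) ≡ 0 (mod 11); the common zeros in that column are the intersection.
  x = 0: f ≡ 0 at y ∈ {0, 1, 2, 3, 4, 5, 6, 7, 8, 9, 10}; g ≡ 0 at y ∈ {2, 10}; common: {2, 10}.
  x = 1: f ≡ 0 at y ∈ {6}; g ≡ 0 at y ∈ ∅; common: ∅.
  x = 2: f ≡ 0 at y ∈ {0}; g ≡ 0 at y ∈ {6, 10}; common: ∅.
  x = 3: f ≡ 0 at y ∈ {5}; g ≡ 0 at y ∈ {0, 7}; common: ∅.
  x = 4: f ≡ 0 at y ∈ {10}; g ≡ 0 at y ∈ ∅; common: ∅.
  x = 5: f ≡ 0 at y ∈ {4}; g ≡ 0 at y ∈ {4, 7}; common: {4}.
  x = 6: f ≡ 0 at y ∈ {9}; g ≡ 0 at y ∈ ∅; common: ∅.
  x = 7: f ≡ 0 at y ∈ {3}; g ≡ 0 at y ∈ {2}; common: ∅.
  x = 8: f ≡ 0 at y ∈ {8}; g ≡ 0 at y ∈ {0, 6}; common: ∅.
  x = 9: f ≡ 0 at y ∈ {2}; g ≡ 0 at y ∈ {4}; common: ∅.
  x = 10: f ≡ 0 at y ∈ {7}; g ≡ 0 at y ∈ ∅; common: ∅.
Collecting: common zeros = {(0, 2), (0, 10), (5, 4)}, so the count is 3.
Comparison with the Bézout bound: 3 ≤ 4 = deg(f)·deg(g), as expected for curves with no common component (the affine F_11-count falls short of the bound because intersections may lie at infinity, over extension fields, or carry multiplicity).


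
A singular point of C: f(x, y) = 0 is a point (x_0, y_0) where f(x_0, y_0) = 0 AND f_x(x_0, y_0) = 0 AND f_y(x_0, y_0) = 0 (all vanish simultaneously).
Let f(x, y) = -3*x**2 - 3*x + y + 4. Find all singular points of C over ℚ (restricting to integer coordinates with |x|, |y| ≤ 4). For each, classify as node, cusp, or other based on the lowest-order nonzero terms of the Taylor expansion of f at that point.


No singular points in the scanned grid; C is smooth there.

Compute partial derivatives:
  f_x = -6*x - 3.
  f_y = 1.
f_y = 1 is a nonzero constant, so f_y never vanishes: no point (x, y) can satisfy f = f_x = f_y = 0. In particular no (x, y) ∈ {−4, ..., 4}² is singular; the curve is smooth.


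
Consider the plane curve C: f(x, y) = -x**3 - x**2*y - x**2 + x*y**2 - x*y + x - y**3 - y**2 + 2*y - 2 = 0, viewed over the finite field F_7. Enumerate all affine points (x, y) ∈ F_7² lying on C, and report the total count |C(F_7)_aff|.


Affine F_7-points: {(2, 3), (3, 0), (4, 6), (5, 0), (5, 4), (6, 3), (6, 4), (6, 5)}; count = 8.

For each of the 49 pairs (x, y) ∈ F_7², evaluate f(x, y) mod 7. Record the zeros.
  x = 0: [0↦5, 1↦5, 2↦4, 3↦3, 4↦3, 5↦5, 6↦3]  zeros at y ∈ ∅
  x = 1: [0↦4, 1↦3, 2↦3, 3↦5, 4↦3, 5↦5, 6↦5]  zeros at y ∈ ∅
  x = 2: [0↦2, 1↦5, 2↦4, 3↦0, 4↦1, 5↦1, 6↦1]  zeros at y ∈ {3}
  x = 3: [0↦0, 1↦5, 2↦1, 3↦3, 4↦5, 5↦1, 6↦6]  zeros at y ∈ {0}
  x = 4: [0↦6, 1↦4, 2↦2, 3↦1, 4↦2, 5↦6, 6↦0]  zeros at y ∈ {6}
  x = 5: [0↦0, 1↦3, 2↦1, 3↦2, 4↦0, 5↦3, 6↦5]  zeros at y ∈ {0, 4}
  x = 6: [0↦4, 1↦3, 2↦6, 3↦0, 4↦0, 5↦0, 6↦1]  zeros at y ∈ {3, 4, 5}
Collecting zeros: affine points = {(2, 3), (3, 0), (4, 6), (5, 0), (5, 4), (6, 3), (6, 4), (6, 5)}.
Total count |C(F_7)_aff| = 8.


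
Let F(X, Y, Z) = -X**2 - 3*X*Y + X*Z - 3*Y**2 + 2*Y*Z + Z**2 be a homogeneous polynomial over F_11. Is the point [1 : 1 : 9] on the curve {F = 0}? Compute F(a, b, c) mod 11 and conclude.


F(1,1,9) ≡ 2 (mod 11); P is NOT on the curve.

Evaluate F(1, 1, 9) term-by-term (mod 11).
  -X**2 ↦ -1·1·1·1 = -1
  -3*X*Y ↦ -3·1·1·1 = -3
  X*Z ↦ 1·1·1·9 = 9
  -3*Y**2 ↦ -3·1·1·1 = -3
  2*Y*Z ↦ 2·1·1·9 = 18
  Z**2 ↦ 1·1·1·81 = 81
Sum: F(1, 1, 9) = (-1) + (-3) + (9) + (-3) + (18) + (81) = 101.
Reducing mod 11: 101 ≡ 2 (mod 11).
Since F(a, b, c) ≡ 2 ≠ 0 (mod 11), P does NOT lie on the curve.


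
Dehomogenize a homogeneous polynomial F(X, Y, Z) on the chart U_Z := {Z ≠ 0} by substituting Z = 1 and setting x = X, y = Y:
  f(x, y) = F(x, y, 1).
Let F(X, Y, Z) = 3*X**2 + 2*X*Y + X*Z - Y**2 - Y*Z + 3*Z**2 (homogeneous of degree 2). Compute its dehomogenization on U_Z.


f(x, y) = 3*x**2 + 2*x*y + x - y**2 - y + 3

On U_Z we set Z = 1. Each monomial c·X^i·Y^j·Z^k in F becomes c·x^i·y^j·1^k = c·x^i·y^j.
Substituting Z = 1: F(X, Y, 1) = 3*x**2 + 2*x*y + x - y**2 - y + 3.
Note: deg(f) ≤ deg(F) = 2; strict inequality happens when F is divisible by Z (lost terms).


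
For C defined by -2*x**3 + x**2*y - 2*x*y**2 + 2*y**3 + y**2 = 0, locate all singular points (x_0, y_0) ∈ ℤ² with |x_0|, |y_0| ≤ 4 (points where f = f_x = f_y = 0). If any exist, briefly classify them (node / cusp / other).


Singular points: {(0, 0)}; classification: cusp.

Compute partial derivatives:
  f_x = -6*x**2 + 2*x*y - 2*y**2.
  f_y = x**2 - 4*x*y + 6*y**2 + 2*y.
Scan x_0 ∈ {−4, ..., 4}. For each x_0, f_y(x_0, y) is a polynomial in y; find its integer roots y ∈ {−4, ..., 4}, then test f_x and f at those candidates.
  x = -4: f_y(-4, y) = 6*y**2 + 18*y + 16; no integer root y with |y| ≤ 4.
  x = -3: f_y(-3, y) = 6*y**2 + 14*y + 9; no integer root y with |y| ≤ 4.
  x = -2: f_y(-2, y) = 6*y**2 + 10*y + 4; vanishes at y ∈ {-1}. (-2, -1): f_x = -22 ≠ 0.
  x = -1: f_y(-1, y) = 6*y**2 + 6*y + 1; no integer root y with |y| ≤ 4.
  x = 0: f_y(0, y) = 6*y**2 + 2*y; vanishes at y ∈ {0}. (0, 0): f_x = 0, f = 0 — SINGULAR.
  x = 1: f_y(1, y) = 6*y**2 - 2*y + 1; no integer root y with |y| ≤ 4.
  x = 2: f_y(2, y) = 6*y**2 - 6*y + 4; no integer root y with |y| ≤ 4.
  x = 3: f_y(3, y) = 6*y**2 - 10*y + 9; no integer root y with |y| ≤ 4.
  x = 4: f_y(4, y) = 6*y**2 - 14*y + 16; no integer root y with |y| ≤ 4.
Only singular point on the grid: (0, 0).
Classify: substitute x = 0 + u, y = 0 + v and expand: f = -2*u**3 + u**2*v - 2*u*v**2 + 2*v**3 + v**2.
No constant or linear terms (consistent with a singular point). Quadratic part: v**2. Cubic part: -2*u**3 + u**2*v - 2*u*v**2 + 2*v**3.
The quadratic part v**2 is a perfect square, so there is a single (double) tangent line v = 0, i.e. y = 0. Restricting the cubic part to that line (v = 0) leaves -2*u**3 ≠ 0, so f is not divisible by v and the branch is v² ≈ 2*u**3 to lowest order — this is a cusp.
Classification: cusp.


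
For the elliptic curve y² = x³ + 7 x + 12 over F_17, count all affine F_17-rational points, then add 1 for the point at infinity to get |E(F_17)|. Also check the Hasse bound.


Affine points = {(2, 0), (3, 3), (3, 14), (4, 6), (4, 11), (5, 6), (5, 11), (6, 7), (6, 10), (7, 8), (7, 9), (8, 6), (8, 11), (11, 3), (11, 14), (14, 7), (14, 10), (16, 2), (16, 15)}; affine count = 19; |E(F_17)| = 20.

Discriminant check: Δ ∝ 4a³ + 27b² = 4·7³ + 27·12² = 4·343 + 27·144 ≡ 7 (mod 17). Nonzero ⇒ E is nonsingular.
For each x ∈ F_17, compute rhs = x³ + 7·x + 12 mod 17, then count y ∈ F_17 with y² ≡ rhs.
  x = 0: rhs = 12, matching y values: none (0 points).
  x = 1: rhs = 3, matching y values: none (0 points).
  x = 2: rhs = 0, matching y values: 0 (1 points).
  x = 3: rhs = 9, matching y values: 3, 14 (2 points).
  x = 4: rhs = 2, matching y values: 6, 11 (2 points).
  x = 5: rhs = 2, matching y values: 6, 11 (2 points).
  x = 6: rhs = 15, matching y values: 7, 10 (2 points).
  x = 7: rhs = 13, matching y values: 8, 9 (2 points).
  x = 8: rhs = 2, matching y values: 6, 11 (2 points).
  x = 9: rhs = 5, matching y values: none (0 points).
  x = 10: rhs = 11, matching y values: none (0 points).
  x = 11: rhs = 9, matching y values: 3, 14 (2 points).
  x = 12: rhs = 5, matching y values: none (0 points).
  x = 13: rhs = 5, matching y values: none (0 points).
  x = 14: rhs = 15, matching y values: 7, 10 (2 points).
  x = 15: rhs = 7, matching y values: none (0 points).
  x = 16: rhs = 4, matching y values: 2, 15 (2 points).
Total affine count: 19.
Full point count |E(F_17)| = 19 + 1 = 20.
Hasse bound: |20 − (17+1)| = |2| = 2 ≤ 2√17 ≈ 8.2462 ✓.


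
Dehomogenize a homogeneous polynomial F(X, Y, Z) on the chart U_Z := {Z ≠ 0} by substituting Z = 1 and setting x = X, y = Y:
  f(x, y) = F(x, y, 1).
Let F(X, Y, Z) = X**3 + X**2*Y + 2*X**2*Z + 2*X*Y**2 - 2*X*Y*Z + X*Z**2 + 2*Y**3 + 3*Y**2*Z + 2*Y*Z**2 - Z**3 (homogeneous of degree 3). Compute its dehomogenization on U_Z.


f(x, y) = x**3 + x**2*y + 2*x**2 + 2*x*y**2 - 2*x*y + x + 2*y**3 + 3*y**2 + 2*y - 1

On U_Z we set Z = 1. Each monomial c·X^i·Y^j·Z^k in F becomes c·x^i·y^j·1^k = c·x^i·y^j.
Substituting Z = 1: F(X, Y, 1) = x**3 + x**2*y + 2*x**2 + 2*x*y**2 - 2*x*y + x + 2*y**3 + 3*y**2 + 2*y - 1.
Note: deg(f) ≤ deg(F) = 3; strict inequality happens when F is divisible by Z (lost terms).


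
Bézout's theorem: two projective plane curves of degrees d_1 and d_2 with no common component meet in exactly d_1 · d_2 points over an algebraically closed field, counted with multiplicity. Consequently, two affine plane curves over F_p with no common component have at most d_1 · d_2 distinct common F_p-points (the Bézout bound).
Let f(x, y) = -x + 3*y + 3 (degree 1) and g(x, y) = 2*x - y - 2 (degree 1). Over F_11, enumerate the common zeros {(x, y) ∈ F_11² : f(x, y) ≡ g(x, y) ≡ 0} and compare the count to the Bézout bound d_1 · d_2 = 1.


Common zeros: {(5, 8)}; count = 1; Bézout bound = 1.

deg(f) = 1, deg(g) = 1, so Bézout bound = 1.
Scan x ∈ F_11. For each x, list the y ∈ F_11 with f(x, y) ≡ 0 and those with g(x, y) ≡ 0 (mod 11); the common zeros in that column are the intersection.
  x = 0: f ≡ 0 at y ∈ {10}; g ≡ 0 at y ∈ {9}; common: ∅.
  x = 1: f ≡ 0 at y ∈ {3}; g ≡ 0 at y ∈ {0}; common: ∅.
  x = 2: f ≡ 0 at y ∈ {7}; g ≡ 0 at y ∈ {2}; common: ∅.
  x = 3: f ≡ 0 at y ∈ {0}; g ≡ 0 at y ∈ {4}; common: ∅.
  x = 4: f ≡ 0 at y ∈ {4}; g ≡ 0 at y ∈ {6}; common: ∅.
  x = 5: f ≡ 0 at y ∈ {8}; g ≡ 0 at y ∈ {8}; common: {8}.
  x = 6: f ≡ 0 at y ∈ {1}; g ≡ 0 at y ∈ {10}; common: ∅.
  x = 7: f ≡ 0 at y ∈ {5}; g ≡ 0 at y ∈ {1}; common: ∅.
  x = 8: f ≡ 0 at y ∈ {9}; g ≡ 0 at y ∈ {3}; common: ∅.
  x = 9: f ≡ 0 at y ∈ {2}; g ≡ 0 at y ∈ {5}; common: ∅.
  x = 10: f ≡ 0 at y ∈ {6}; g ≡ 0 at y ∈ {7}; common: ∅.
Collecting: common zeros = {(5, 8)}, so the count is 1.
Comparison with the Bézout bound: 1 ≤ 1 = deg(f)·deg(g), as expected for curves with no common component (the bound is attained).


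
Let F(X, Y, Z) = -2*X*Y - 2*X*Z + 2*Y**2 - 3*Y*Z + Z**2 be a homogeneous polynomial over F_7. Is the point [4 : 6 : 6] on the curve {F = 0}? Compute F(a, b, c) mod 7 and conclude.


F(4,6,6) ≡ 2 (mod 7); P is NOT on the curve.

Evaluate F(4, 6, 6) term-by-term (mod 7).
  -2*X*Y ↦ -2·4·6·1 = -48
  -2*X*Z ↦ -2·4·1·6 = -48
  2*Y**2 ↦ 2·1·36·1 = 72
  -3*Y*Z ↦ -3·1·6·6 = -108
  Z**2 ↦ 1·1·1·36 = 36
Sum: F(4, 6, 6) = (-48) + (-48) + (72) + (-108) + (36) = -96.
Reducing mod 7: -96 ≡ 2 (mod 7).
Since F(a, b, c) ≡ 2 ≠ 0 (mod 7), P does NOT lie on the curve.


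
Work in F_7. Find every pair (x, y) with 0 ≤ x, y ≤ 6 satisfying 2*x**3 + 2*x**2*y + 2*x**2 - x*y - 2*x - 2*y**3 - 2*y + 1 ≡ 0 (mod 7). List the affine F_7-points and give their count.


Affine F_7-points: {(0, 5), (1, 1), (1, 5), (2, 0), (2, 3), (2, 4), (3, 2), (3, 6), (4, 2)}; count = 9.

For each of the 49 pairs (x, y) ∈ F_7², evaluate f(x, y) mod 7. Record the zeros.
  x = 0: [0↦1, 1↦4, 2↦2, 3↦4, 4↦5, 5↦0, 6↦5]  zeros at y ∈ {5}
  x = 1: [0↦3, 1↦0, 2↦6, 3↦2, 4↦4, 5↦0, 6↦6]  zeros at y ∈ {1, 5}
  x = 2: [0↦0, 1↦2, 2↦6, 3↦0, 4↦0, 5↦1, 6↦5]  zeros at y ∈ {0, 3, 4}
  x = 3: [0↦4, 1↦1, 2↦0, 3↦3, 4↦5, 5↦1, 6↦0]  zeros at y ∈ {2, 6}
  x = 4: [0↦6, 1↦2, 2↦0, 3↦2, 4↦3, 5↦5, 6↦3]  zeros at y ∈ {2}
  x = 5: [0↦4, 1↦3, 2↦4, 3↦2, 4↦6, 5↦4, 6↦5]  zeros at y ∈ ∅
  x = 6: [0↦3, 1↦2, 2↦3, 3↦1, 4↦5, 5↦3, 6↦4]  zeros at y ∈ ∅
Collecting zeros: affine points = {(0, 5), (1, 1), (1, 5), (2, 0), (2, 3), (2, 4), (3, 2), (3, 6), (4, 2)}.
Total count |C(F_7)_aff| = 9.


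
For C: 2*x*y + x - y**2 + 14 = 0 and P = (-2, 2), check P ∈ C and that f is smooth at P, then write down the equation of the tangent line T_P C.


Tangent line at P: 5*x - 8*y + 26 = 0.

Step 1: f(-2, 2) = 0, so P lies on C.
Step 2: partial derivatives
  f_x(x, y) = 2*y + 1, f_y(x, y) = 2*x - 2*y.
  f_x(P) = 5, f_y(P) = -8 (gradient nonzero, so P is smooth).
Step 3: tangent line at P: 5·(x − -2) + -8·(y − 2) = 0.
Expanding: 5*x - 8*y + 26 = 0.


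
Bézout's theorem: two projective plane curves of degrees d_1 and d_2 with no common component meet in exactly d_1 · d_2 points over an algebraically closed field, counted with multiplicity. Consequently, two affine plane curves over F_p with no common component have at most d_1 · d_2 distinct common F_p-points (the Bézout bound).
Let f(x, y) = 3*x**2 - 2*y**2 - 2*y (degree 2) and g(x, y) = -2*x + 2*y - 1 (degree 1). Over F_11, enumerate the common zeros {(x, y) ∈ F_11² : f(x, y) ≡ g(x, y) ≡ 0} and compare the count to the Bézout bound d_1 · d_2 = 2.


Common zeros: {(2, 8)}; count = 1; Bézout bound = 2.

deg(f) = 2, deg(g) = 1, so Bézout bound = 2.
Scan x ∈ F_11. For each x, list the y ∈ F_11 with f(x, y) ≡ 0 and those with g(x, y) ≡ 0 (mod 11); the common zeros in that column are the intersection.
  x = 0: f ≡ 0 at y ∈ {0, 10}; g ≡ 0 at y ∈ {6}; common: ∅.
  x = 1: f ≡ 0 at y ∈ ∅; g ≡ 0 at y ∈ {7}; common: ∅.
  x = 2: f ≡ 0 at y ∈ {2, 8}; g ≡ 0 at y ∈ {8}; common: {8}.
  x = 3: f ≡ 0 at y ∈ {5}; g ≡ 0 at y ∈ {9}; common: ∅.
  x = 4: f ≡ 0 at y ∈ {1, 9}; g ≡ 0 at y ∈ {10}; common: ∅.
  x = 5: f ≡ 0 at y ∈ ∅; g ≡ 0 at y ∈ {0}; common: ∅.
  x = 6: f ≡ 0 at y ∈ ∅; g ≡ 0 at y ∈ {1}; common: ∅.
  x = 7: f ≡ 0 at y ∈ {1, 9}; g ≡ 0 at y ∈ {2}; common: ∅.
  x = 8: f ≡ 0 at y ∈ {5}; g ≡ 0 at y ∈ {3}; common: ∅.
  x = 9: f ≡ 0 at y ∈ {2, 8}; g ≡ 0 at y ∈ {4}; common: ∅.
  x = 10: f ≡ 0 at y ∈ ∅; g ≡ 0 at y ∈ {5}; common: ∅.
Collecting: common zeros = {(2, 8)}, so the count is 1.
Comparison with the Bézout bound: 1 ≤ 2 = deg(f)·deg(g), as expected for curves with no common component (the affine F_11-count falls short of the bound because intersections may lie at infinity, over extension fields, or carry multiplicity).


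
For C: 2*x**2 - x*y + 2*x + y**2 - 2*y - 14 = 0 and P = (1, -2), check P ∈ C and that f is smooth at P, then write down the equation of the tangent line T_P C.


Tangent line at P: 8*x - 7*y - 22 = 0.

Step 1: f(1, -2) = 0, so P lies on C.
Step 2: partial derivatives
  f_x(x, y) = 4*x - y + 2, f_y(x, y) = -x + 2*y - 2.
  f_x(P) = 8, f_y(P) = -7 (gradient nonzero, so P is smooth).
Step 3: tangent line at P: 8·(x − 1) + -7·(y − -2) = 0.
Expanding: 8*x - 7*y - 22 = 0.


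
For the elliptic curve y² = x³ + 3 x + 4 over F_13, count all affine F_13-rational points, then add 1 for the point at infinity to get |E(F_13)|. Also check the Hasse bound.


Affine points = {(0, 2), (0, 11), (3, 1), (3, 12), (5, 1), (5, 12), (6, 2), (6, 11), (7, 2), (7, 11), (11, 4), (11, 9), (12, 0)}; affine count = 13; |E(F_13)| = 14.

Discriminant check: Δ ∝ 4a³ + 27b² = 4·3³ + 27·4² = 4·27 + 27·16 ≡ 7 (mod 13). Nonzero ⇒ E is nonsingular.
For each x ∈ F_13, compute rhs = x³ + 3·x + 4 mod 13, then count y ∈ F_13 with y² ≡ rhs.
  x = 0: rhs = 4, matching y values: 2, 11 (2 points).
  x = 1: rhs = 8, matching y values: none (0 points).
  x = 2: rhs = 5, matching y values: none (0 points).
  x = 3: rhs = 1, matching y values: 1, 12 (2 points).
  x = 4: rhs = 2, matching y values: none (0 points).
  x = 5: rhs = 1, matching y values: 1, 12 (2 points).
  x = 6: rhs = 4, matching y values: 2, 11 (2 points).
  x = 7: rhs = 4, matching y values: 2, 11 (2 points).
  x = 8: rhs = 7, matching y values: none (0 points).
  x = 9: rhs = 6, matching y values: none (0 points).
  x = 10: rhs = 7, matching y values: none (0 points).
  x = 11: rhs = 3, matching y values: 4, 9 (2 points).
  x = 12: rhs = 0, matching y values: 0 (1 points).
Total affine count: 13.
Full point count |E(F_13)| = 13 + 1 = 14.
Hasse bound: |14 − (13+1)| = |0| = 0 ≤ 2√13 ≈ 7.2111 ✓.


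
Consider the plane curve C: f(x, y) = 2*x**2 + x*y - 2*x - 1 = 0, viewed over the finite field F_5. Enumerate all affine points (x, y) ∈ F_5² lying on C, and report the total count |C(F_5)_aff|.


Affine F_5-points: {(1, 1), (2, 1), (3, 3), (4, 3)}; count = 4.

For each of the 25 pairs (x, y) ∈ F_5², evaluate f(x, y) mod 5. Record the zeros.
  x = 0: [0↦4, 1↦4, 2↦4, 3↦4, 4↦4]  zeros at y ∈ ∅
  x = 1: [0↦4, 1↦0, 2↦1, 3↦2, 4↦3]  zeros at y ∈ {1}
  x = 2: [0↦3, 1↦0, 2↦2, 3↦4, 4↦1]  zeros at y ∈ {1}
  x = 3: [0↦1, 1↦4, 2↦2, 3↦0, 4↦3]  zeros at y ∈ {3}
  x = 4: [0↦3, 1↦2, 2↦1, 3↦0, 4↦4]  zeros at y ∈ {3}
Collecting zeros: affine points = {(1, 1), (2, 1), (3, 3), (4, 3)}.
Total count |C(F_5)_aff| = 4.


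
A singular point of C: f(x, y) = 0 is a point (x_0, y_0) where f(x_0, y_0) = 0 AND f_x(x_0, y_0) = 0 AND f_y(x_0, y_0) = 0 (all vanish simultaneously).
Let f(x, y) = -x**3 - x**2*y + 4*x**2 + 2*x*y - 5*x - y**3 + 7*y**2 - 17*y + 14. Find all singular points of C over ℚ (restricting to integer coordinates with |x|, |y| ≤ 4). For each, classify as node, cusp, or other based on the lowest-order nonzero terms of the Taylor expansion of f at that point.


Singular points: {(1, 2)}; classification: node.

Compute partial derivatives:
  f_x = -3*x**2 - 2*x*y + 8*x + 2*y - 5.
  f_y = -x**2 + 2*x - 3*y**2 + 14*y - 17.
Scan x_0 ∈ {−4, ..., 4}. For each x_0, f_y(x_0, y) is a polynomial in y; find its integer roots y ∈ {−4, ..., 4}, then test f_x and f at those candidates.
  x = -4: f_y(-4, y) = -3*y**2 + 14*y - 41; no integer root y with |y| ≤ 4.
  x = -3: f_y(-3, y) = -3*y**2 + 14*y - 32; no integer root y with |y| ≤ 4.
  x = -2: f_y(-2, y) = -3*y**2 + 14*y - 25; no integer root y with |y| ≤ 4.
  x = -1: f_y(-1, y) = -3*y**2 + 14*y - 20; no integer root y with |y| ≤ 4.
  x = 0: f_y(0, y) = -3*y**2 + 14*y - 17; no integer root y with |y| ≤ 4.
  x = 1: f_y(1, y) = -3*y**2 + 14*y - 16; vanishes at y ∈ {2}. (1, 2): f_x = 0, f = 0 — SINGULAR.
  x = 2: f_y(2, y) = -3*y**2 + 14*y - 17; no integer root y with |y| ≤ 4.
  x = 3: f_y(3, y) = -3*y**2 + 14*y - 20; no integer root y with |y| ≤ 4.
  x = 4: f_y(4, y) = -3*y**2 + 14*y - 25; no integer root y with |y| ≤ 4.
Only singular point on the grid: (1, 2).
Classify: substitute x = 1 + u, y = 2 + v and expand: f = -u**3 - u**2*v - u**2 - v**3 + v**2.
No constant or linear terms (consistent with a singular point). Quadratic part: -u**2 + v**2. Cubic part: -u**3 - u**2*v - v**3.
The quadratic part v**2 - u**2 = (v − u)(v + u) splits into two distinct linear factors, so there are two distinct tangent lines y − 2 = ±(x − 1) — this is a node (ordinary double point).
Classification: node.


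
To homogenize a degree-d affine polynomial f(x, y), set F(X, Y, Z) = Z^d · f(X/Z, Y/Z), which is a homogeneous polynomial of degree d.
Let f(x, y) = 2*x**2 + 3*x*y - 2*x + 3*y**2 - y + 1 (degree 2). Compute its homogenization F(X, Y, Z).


F(X, Y, Z) = 2*X**2 + 3*X*Y - 2*X*Z + 3*Y**2 - Y*Z + Z**2

deg(f) = 2.
Substitute x = X/Z, y = Y/Z into f, then multiply by Z^2.
  monomial 2·x^2·y^0 ↦ 2·X^2·Y^0·Z^0.
  monomial 3·x^1·y^1 ↦ 3·X^1·Y^1·Z^0.
  monomial -2·x^1·y^0 ↦ -2·X^1·Y^0·Z^1.
  monomial 3·x^0·y^2 ↦ 3·X^0·Y^2·Z^0.
  monomial -1·x^0·y^1 ↦ -1·X^0·Y^1·Z^1.
  monomial 1·x^0·y^0 ↦ 1·X^0·Y^0·Z^2.
Collecting: F(X, Y, Z) = 2*X**2 + 3*X*Y - 2*X*Z + 3*Y**2 - Y*Z + Z**2.
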